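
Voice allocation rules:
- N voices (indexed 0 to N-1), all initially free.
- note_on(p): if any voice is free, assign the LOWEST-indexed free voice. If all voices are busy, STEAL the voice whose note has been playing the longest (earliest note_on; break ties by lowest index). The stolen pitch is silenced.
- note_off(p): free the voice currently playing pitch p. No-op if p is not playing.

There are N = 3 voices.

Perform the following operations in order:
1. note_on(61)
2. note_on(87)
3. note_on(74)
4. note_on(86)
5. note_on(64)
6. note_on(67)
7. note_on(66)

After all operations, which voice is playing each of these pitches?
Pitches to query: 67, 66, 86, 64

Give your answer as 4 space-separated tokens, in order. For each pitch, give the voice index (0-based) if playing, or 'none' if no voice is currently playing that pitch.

Op 1: note_on(61): voice 0 is free -> assigned | voices=[61 - -]
Op 2: note_on(87): voice 1 is free -> assigned | voices=[61 87 -]
Op 3: note_on(74): voice 2 is free -> assigned | voices=[61 87 74]
Op 4: note_on(86): all voices busy, STEAL voice 0 (pitch 61, oldest) -> assign | voices=[86 87 74]
Op 5: note_on(64): all voices busy, STEAL voice 1 (pitch 87, oldest) -> assign | voices=[86 64 74]
Op 6: note_on(67): all voices busy, STEAL voice 2 (pitch 74, oldest) -> assign | voices=[86 64 67]
Op 7: note_on(66): all voices busy, STEAL voice 0 (pitch 86, oldest) -> assign | voices=[66 64 67]

Answer: 2 0 none 1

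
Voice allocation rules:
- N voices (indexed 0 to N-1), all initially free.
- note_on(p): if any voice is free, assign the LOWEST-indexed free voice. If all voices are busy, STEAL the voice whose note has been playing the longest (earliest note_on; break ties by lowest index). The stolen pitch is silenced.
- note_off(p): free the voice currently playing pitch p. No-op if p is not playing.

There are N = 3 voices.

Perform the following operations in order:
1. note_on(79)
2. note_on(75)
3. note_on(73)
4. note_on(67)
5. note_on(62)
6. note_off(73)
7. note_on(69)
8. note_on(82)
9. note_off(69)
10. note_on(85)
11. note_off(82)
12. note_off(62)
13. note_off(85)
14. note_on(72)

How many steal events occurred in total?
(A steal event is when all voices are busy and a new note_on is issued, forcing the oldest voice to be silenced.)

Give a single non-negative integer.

Answer: 3

Derivation:
Op 1: note_on(79): voice 0 is free -> assigned | voices=[79 - -]
Op 2: note_on(75): voice 1 is free -> assigned | voices=[79 75 -]
Op 3: note_on(73): voice 2 is free -> assigned | voices=[79 75 73]
Op 4: note_on(67): all voices busy, STEAL voice 0 (pitch 79, oldest) -> assign | voices=[67 75 73]
Op 5: note_on(62): all voices busy, STEAL voice 1 (pitch 75, oldest) -> assign | voices=[67 62 73]
Op 6: note_off(73): free voice 2 | voices=[67 62 -]
Op 7: note_on(69): voice 2 is free -> assigned | voices=[67 62 69]
Op 8: note_on(82): all voices busy, STEAL voice 0 (pitch 67, oldest) -> assign | voices=[82 62 69]
Op 9: note_off(69): free voice 2 | voices=[82 62 -]
Op 10: note_on(85): voice 2 is free -> assigned | voices=[82 62 85]
Op 11: note_off(82): free voice 0 | voices=[- 62 85]
Op 12: note_off(62): free voice 1 | voices=[- - 85]
Op 13: note_off(85): free voice 2 | voices=[- - -]
Op 14: note_on(72): voice 0 is free -> assigned | voices=[72 - -]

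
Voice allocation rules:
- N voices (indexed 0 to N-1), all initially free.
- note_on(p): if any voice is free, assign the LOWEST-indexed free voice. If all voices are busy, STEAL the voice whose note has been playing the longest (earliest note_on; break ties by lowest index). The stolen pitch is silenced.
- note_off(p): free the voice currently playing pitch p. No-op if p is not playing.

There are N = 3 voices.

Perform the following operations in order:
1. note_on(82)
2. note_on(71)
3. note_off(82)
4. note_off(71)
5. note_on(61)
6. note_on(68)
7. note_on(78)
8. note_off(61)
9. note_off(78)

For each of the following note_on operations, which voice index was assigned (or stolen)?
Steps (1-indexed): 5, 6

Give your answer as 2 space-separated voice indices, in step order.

Answer: 0 1

Derivation:
Op 1: note_on(82): voice 0 is free -> assigned | voices=[82 - -]
Op 2: note_on(71): voice 1 is free -> assigned | voices=[82 71 -]
Op 3: note_off(82): free voice 0 | voices=[- 71 -]
Op 4: note_off(71): free voice 1 | voices=[- - -]
Op 5: note_on(61): voice 0 is free -> assigned | voices=[61 - -]
Op 6: note_on(68): voice 1 is free -> assigned | voices=[61 68 -]
Op 7: note_on(78): voice 2 is free -> assigned | voices=[61 68 78]
Op 8: note_off(61): free voice 0 | voices=[- 68 78]
Op 9: note_off(78): free voice 2 | voices=[- 68 -]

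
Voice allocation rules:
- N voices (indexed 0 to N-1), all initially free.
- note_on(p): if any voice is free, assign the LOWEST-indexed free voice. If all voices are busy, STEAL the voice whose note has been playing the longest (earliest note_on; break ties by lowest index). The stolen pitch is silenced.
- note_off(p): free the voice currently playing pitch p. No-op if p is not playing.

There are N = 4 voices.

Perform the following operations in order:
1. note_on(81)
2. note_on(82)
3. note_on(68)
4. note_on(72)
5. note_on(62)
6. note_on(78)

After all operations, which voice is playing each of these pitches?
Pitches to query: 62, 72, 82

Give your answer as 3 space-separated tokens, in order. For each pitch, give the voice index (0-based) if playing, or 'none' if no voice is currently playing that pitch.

Op 1: note_on(81): voice 0 is free -> assigned | voices=[81 - - -]
Op 2: note_on(82): voice 1 is free -> assigned | voices=[81 82 - -]
Op 3: note_on(68): voice 2 is free -> assigned | voices=[81 82 68 -]
Op 4: note_on(72): voice 3 is free -> assigned | voices=[81 82 68 72]
Op 5: note_on(62): all voices busy, STEAL voice 0 (pitch 81, oldest) -> assign | voices=[62 82 68 72]
Op 6: note_on(78): all voices busy, STEAL voice 1 (pitch 82, oldest) -> assign | voices=[62 78 68 72]

Answer: 0 3 none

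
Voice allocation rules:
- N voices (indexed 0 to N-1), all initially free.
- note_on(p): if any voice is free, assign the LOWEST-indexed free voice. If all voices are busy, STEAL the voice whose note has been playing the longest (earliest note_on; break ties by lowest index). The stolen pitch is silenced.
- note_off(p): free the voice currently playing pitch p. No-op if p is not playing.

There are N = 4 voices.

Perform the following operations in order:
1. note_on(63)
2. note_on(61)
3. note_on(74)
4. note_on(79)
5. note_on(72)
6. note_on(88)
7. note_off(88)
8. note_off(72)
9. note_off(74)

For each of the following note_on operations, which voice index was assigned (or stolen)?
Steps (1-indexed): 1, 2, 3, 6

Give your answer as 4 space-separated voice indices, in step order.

Answer: 0 1 2 1

Derivation:
Op 1: note_on(63): voice 0 is free -> assigned | voices=[63 - - -]
Op 2: note_on(61): voice 1 is free -> assigned | voices=[63 61 - -]
Op 3: note_on(74): voice 2 is free -> assigned | voices=[63 61 74 -]
Op 4: note_on(79): voice 3 is free -> assigned | voices=[63 61 74 79]
Op 5: note_on(72): all voices busy, STEAL voice 0 (pitch 63, oldest) -> assign | voices=[72 61 74 79]
Op 6: note_on(88): all voices busy, STEAL voice 1 (pitch 61, oldest) -> assign | voices=[72 88 74 79]
Op 7: note_off(88): free voice 1 | voices=[72 - 74 79]
Op 8: note_off(72): free voice 0 | voices=[- - 74 79]
Op 9: note_off(74): free voice 2 | voices=[- - - 79]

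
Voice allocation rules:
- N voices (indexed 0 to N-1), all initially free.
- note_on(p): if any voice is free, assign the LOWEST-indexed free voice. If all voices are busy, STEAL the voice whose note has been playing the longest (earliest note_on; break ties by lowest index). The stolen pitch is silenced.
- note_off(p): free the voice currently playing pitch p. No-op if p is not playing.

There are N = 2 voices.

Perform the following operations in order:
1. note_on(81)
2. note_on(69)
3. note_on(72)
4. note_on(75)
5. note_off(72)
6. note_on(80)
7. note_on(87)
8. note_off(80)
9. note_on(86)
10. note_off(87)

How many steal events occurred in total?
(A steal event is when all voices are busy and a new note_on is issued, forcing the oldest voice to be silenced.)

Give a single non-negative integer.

Answer: 3

Derivation:
Op 1: note_on(81): voice 0 is free -> assigned | voices=[81 -]
Op 2: note_on(69): voice 1 is free -> assigned | voices=[81 69]
Op 3: note_on(72): all voices busy, STEAL voice 0 (pitch 81, oldest) -> assign | voices=[72 69]
Op 4: note_on(75): all voices busy, STEAL voice 1 (pitch 69, oldest) -> assign | voices=[72 75]
Op 5: note_off(72): free voice 0 | voices=[- 75]
Op 6: note_on(80): voice 0 is free -> assigned | voices=[80 75]
Op 7: note_on(87): all voices busy, STEAL voice 1 (pitch 75, oldest) -> assign | voices=[80 87]
Op 8: note_off(80): free voice 0 | voices=[- 87]
Op 9: note_on(86): voice 0 is free -> assigned | voices=[86 87]
Op 10: note_off(87): free voice 1 | voices=[86 -]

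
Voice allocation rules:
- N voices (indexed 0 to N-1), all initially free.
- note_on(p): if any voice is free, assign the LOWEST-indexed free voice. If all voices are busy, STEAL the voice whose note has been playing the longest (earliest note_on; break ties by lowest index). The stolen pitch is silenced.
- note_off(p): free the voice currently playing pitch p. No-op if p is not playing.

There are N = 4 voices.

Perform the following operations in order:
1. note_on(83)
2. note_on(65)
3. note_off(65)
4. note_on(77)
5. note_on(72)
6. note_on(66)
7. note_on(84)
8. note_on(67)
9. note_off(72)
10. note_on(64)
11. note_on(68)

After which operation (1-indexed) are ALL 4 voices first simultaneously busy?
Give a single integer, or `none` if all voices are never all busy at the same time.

Answer: 6

Derivation:
Op 1: note_on(83): voice 0 is free -> assigned | voices=[83 - - -]
Op 2: note_on(65): voice 1 is free -> assigned | voices=[83 65 - -]
Op 3: note_off(65): free voice 1 | voices=[83 - - -]
Op 4: note_on(77): voice 1 is free -> assigned | voices=[83 77 - -]
Op 5: note_on(72): voice 2 is free -> assigned | voices=[83 77 72 -]
Op 6: note_on(66): voice 3 is free -> assigned | voices=[83 77 72 66]
Op 7: note_on(84): all voices busy, STEAL voice 0 (pitch 83, oldest) -> assign | voices=[84 77 72 66]
Op 8: note_on(67): all voices busy, STEAL voice 1 (pitch 77, oldest) -> assign | voices=[84 67 72 66]
Op 9: note_off(72): free voice 2 | voices=[84 67 - 66]
Op 10: note_on(64): voice 2 is free -> assigned | voices=[84 67 64 66]
Op 11: note_on(68): all voices busy, STEAL voice 3 (pitch 66, oldest) -> assign | voices=[84 67 64 68]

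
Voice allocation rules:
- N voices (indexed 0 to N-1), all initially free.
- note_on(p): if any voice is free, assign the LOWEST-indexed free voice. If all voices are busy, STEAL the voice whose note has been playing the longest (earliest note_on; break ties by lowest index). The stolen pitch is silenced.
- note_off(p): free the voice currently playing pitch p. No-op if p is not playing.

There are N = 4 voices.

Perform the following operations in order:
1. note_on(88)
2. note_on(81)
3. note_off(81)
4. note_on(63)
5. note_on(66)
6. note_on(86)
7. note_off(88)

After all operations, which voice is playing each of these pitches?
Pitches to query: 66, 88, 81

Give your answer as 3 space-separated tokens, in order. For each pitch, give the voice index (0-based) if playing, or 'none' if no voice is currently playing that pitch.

Answer: 2 none none

Derivation:
Op 1: note_on(88): voice 0 is free -> assigned | voices=[88 - - -]
Op 2: note_on(81): voice 1 is free -> assigned | voices=[88 81 - -]
Op 3: note_off(81): free voice 1 | voices=[88 - - -]
Op 4: note_on(63): voice 1 is free -> assigned | voices=[88 63 - -]
Op 5: note_on(66): voice 2 is free -> assigned | voices=[88 63 66 -]
Op 6: note_on(86): voice 3 is free -> assigned | voices=[88 63 66 86]
Op 7: note_off(88): free voice 0 | voices=[- 63 66 86]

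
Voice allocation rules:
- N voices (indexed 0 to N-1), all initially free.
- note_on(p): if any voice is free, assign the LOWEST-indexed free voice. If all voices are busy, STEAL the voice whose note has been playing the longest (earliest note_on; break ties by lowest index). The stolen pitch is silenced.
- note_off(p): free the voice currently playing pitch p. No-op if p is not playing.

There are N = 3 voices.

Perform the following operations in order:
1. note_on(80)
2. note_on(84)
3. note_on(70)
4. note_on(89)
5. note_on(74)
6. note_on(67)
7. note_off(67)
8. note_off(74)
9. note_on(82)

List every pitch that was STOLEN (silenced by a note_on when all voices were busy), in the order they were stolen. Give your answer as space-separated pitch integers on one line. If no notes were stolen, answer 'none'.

Op 1: note_on(80): voice 0 is free -> assigned | voices=[80 - -]
Op 2: note_on(84): voice 1 is free -> assigned | voices=[80 84 -]
Op 3: note_on(70): voice 2 is free -> assigned | voices=[80 84 70]
Op 4: note_on(89): all voices busy, STEAL voice 0 (pitch 80, oldest) -> assign | voices=[89 84 70]
Op 5: note_on(74): all voices busy, STEAL voice 1 (pitch 84, oldest) -> assign | voices=[89 74 70]
Op 6: note_on(67): all voices busy, STEAL voice 2 (pitch 70, oldest) -> assign | voices=[89 74 67]
Op 7: note_off(67): free voice 2 | voices=[89 74 -]
Op 8: note_off(74): free voice 1 | voices=[89 - -]
Op 9: note_on(82): voice 1 is free -> assigned | voices=[89 82 -]

Answer: 80 84 70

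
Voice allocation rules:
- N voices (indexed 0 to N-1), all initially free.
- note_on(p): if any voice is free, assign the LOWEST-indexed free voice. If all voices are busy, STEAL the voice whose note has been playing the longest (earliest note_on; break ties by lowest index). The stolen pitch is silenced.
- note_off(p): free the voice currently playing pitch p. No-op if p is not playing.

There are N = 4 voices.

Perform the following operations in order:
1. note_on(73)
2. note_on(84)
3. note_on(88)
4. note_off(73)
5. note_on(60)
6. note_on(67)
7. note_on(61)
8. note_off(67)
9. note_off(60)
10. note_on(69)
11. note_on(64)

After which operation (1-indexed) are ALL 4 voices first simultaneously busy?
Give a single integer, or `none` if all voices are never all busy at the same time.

Op 1: note_on(73): voice 0 is free -> assigned | voices=[73 - - -]
Op 2: note_on(84): voice 1 is free -> assigned | voices=[73 84 - -]
Op 3: note_on(88): voice 2 is free -> assigned | voices=[73 84 88 -]
Op 4: note_off(73): free voice 0 | voices=[- 84 88 -]
Op 5: note_on(60): voice 0 is free -> assigned | voices=[60 84 88 -]
Op 6: note_on(67): voice 3 is free -> assigned | voices=[60 84 88 67]
Op 7: note_on(61): all voices busy, STEAL voice 1 (pitch 84, oldest) -> assign | voices=[60 61 88 67]
Op 8: note_off(67): free voice 3 | voices=[60 61 88 -]
Op 9: note_off(60): free voice 0 | voices=[- 61 88 -]
Op 10: note_on(69): voice 0 is free -> assigned | voices=[69 61 88 -]
Op 11: note_on(64): voice 3 is free -> assigned | voices=[69 61 88 64]

Answer: 6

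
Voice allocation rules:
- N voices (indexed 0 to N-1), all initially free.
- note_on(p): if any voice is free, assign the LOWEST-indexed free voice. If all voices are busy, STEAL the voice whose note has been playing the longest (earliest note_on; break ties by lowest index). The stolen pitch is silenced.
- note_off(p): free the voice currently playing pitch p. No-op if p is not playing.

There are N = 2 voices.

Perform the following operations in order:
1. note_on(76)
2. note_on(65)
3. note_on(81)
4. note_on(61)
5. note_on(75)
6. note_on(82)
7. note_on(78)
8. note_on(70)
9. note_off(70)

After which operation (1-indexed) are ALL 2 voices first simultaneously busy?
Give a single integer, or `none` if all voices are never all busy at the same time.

Op 1: note_on(76): voice 0 is free -> assigned | voices=[76 -]
Op 2: note_on(65): voice 1 is free -> assigned | voices=[76 65]
Op 3: note_on(81): all voices busy, STEAL voice 0 (pitch 76, oldest) -> assign | voices=[81 65]
Op 4: note_on(61): all voices busy, STEAL voice 1 (pitch 65, oldest) -> assign | voices=[81 61]
Op 5: note_on(75): all voices busy, STEAL voice 0 (pitch 81, oldest) -> assign | voices=[75 61]
Op 6: note_on(82): all voices busy, STEAL voice 1 (pitch 61, oldest) -> assign | voices=[75 82]
Op 7: note_on(78): all voices busy, STEAL voice 0 (pitch 75, oldest) -> assign | voices=[78 82]
Op 8: note_on(70): all voices busy, STEAL voice 1 (pitch 82, oldest) -> assign | voices=[78 70]
Op 9: note_off(70): free voice 1 | voices=[78 -]

Answer: 2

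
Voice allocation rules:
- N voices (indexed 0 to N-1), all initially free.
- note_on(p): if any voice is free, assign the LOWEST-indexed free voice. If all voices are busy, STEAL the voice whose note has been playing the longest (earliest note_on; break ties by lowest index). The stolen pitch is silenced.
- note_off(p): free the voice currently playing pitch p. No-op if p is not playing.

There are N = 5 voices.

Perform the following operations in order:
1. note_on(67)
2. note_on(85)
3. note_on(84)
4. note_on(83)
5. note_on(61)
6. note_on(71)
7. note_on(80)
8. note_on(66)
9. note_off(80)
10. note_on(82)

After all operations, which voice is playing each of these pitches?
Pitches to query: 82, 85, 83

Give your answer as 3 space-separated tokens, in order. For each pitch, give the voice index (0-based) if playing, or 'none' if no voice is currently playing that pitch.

Answer: 1 none 3

Derivation:
Op 1: note_on(67): voice 0 is free -> assigned | voices=[67 - - - -]
Op 2: note_on(85): voice 1 is free -> assigned | voices=[67 85 - - -]
Op 3: note_on(84): voice 2 is free -> assigned | voices=[67 85 84 - -]
Op 4: note_on(83): voice 3 is free -> assigned | voices=[67 85 84 83 -]
Op 5: note_on(61): voice 4 is free -> assigned | voices=[67 85 84 83 61]
Op 6: note_on(71): all voices busy, STEAL voice 0 (pitch 67, oldest) -> assign | voices=[71 85 84 83 61]
Op 7: note_on(80): all voices busy, STEAL voice 1 (pitch 85, oldest) -> assign | voices=[71 80 84 83 61]
Op 8: note_on(66): all voices busy, STEAL voice 2 (pitch 84, oldest) -> assign | voices=[71 80 66 83 61]
Op 9: note_off(80): free voice 1 | voices=[71 - 66 83 61]
Op 10: note_on(82): voice 1 is free -> assigned | voices=[71 82 66 83 61]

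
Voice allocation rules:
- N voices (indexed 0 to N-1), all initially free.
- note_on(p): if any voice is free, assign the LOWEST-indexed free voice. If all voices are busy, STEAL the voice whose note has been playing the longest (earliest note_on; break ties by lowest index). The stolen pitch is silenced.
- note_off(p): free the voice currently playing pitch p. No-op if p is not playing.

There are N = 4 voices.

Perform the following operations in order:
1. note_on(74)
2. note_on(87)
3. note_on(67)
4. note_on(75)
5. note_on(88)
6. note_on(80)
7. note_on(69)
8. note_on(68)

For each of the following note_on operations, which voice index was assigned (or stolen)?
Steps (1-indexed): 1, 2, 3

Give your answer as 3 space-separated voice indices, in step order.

Op 1: note_on(74): voice 0 is free -> assigned | voices=[74 - - -]
Op 2: note_on(87): voice 1 is free -> assigned | voices=[74 87 - -]
Op 3: note_on(67): voice 2 is free -> assigned | voices=[74 87 67 -]
Op 4: note_on(75): voice 3 is free -> assigned | voices=[74 87 67 75]
Op 5: note_on(88): all voices busy, STEAL voice 0 (pitch 74, oldest) -> assign | voices=[88 87 67 75]
Op 6: note_on(80): all voices busy, STEAL voice 1 (pitch 87, oldest) -> assign | voices=[88 80 67 75]
Op 7: note_on(69): all voices busy, STEAL voice 2 (pitch 67, oldest) -> assign | voices=[88 80 69 75]
Op 8: note_on(68): all voices busy, STEAL voice 3 (pitch 75, oldest) -> assign | voices=[88 80 69 68]

Answer: 0 1 2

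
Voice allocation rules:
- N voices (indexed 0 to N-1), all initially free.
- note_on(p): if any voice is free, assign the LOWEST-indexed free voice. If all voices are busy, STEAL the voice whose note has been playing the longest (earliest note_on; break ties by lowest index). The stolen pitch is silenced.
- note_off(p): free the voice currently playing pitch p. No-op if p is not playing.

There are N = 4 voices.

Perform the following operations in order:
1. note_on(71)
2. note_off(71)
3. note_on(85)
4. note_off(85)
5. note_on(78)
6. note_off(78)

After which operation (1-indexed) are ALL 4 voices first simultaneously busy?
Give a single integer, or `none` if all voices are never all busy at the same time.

Op 1: note_on(71): voice 0 is free -> assigned | voices=[71 - - -]
Op 2: note_off(71): free voice 0 | voices=[- - - -]
Op 3: note_on(85): voice 0 is free -> assigned | voices=[85 - - -]
Op 4: note_off(85): free voice 0 | voices=[- - - -]
Op 5: note_on(78): voice 0 is free -> assigned | voices=[78 - - -]
Op 6: note_off(78): free voice 0 | voices=[- - - -]

Answer: none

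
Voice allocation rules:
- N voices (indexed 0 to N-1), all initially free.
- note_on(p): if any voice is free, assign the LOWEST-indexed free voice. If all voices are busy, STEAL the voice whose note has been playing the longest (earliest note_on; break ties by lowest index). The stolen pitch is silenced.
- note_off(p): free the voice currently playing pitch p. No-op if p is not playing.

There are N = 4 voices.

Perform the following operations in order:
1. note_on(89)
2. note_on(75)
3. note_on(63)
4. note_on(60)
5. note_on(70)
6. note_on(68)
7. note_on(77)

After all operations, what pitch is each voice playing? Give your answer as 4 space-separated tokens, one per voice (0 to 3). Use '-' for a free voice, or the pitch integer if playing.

Op 1: note_on(89): voice 0 is free -> assigned | voices=[89 - - -]
Op 2: note_on(75): voice 1 is free -> assigned | voices=[89 75 - -]
Op 3: note_on(63): voice 2 is free -> assigned | voices=[89 75 63 -]
Op 4: note_on(60): voice 3 is free -> assigned | voices=[89 75 63 60]
Op 5: note_on(70): all voices busy, STEAL voice 0 (pitch 89, oldest) -> assign | voices=[70 75 63 60]
Op 6: note_on(68): all voices busy, STEAL voice 1 (pitch 75, oldest) -> assign | voices=[70 68 63 60]
Op 7: note_on(77): all voices busy, STEAL voice 2 (pitch 63, oldest) -> assign | voices=[70 68 77 60]

Answer: 70 68 77 60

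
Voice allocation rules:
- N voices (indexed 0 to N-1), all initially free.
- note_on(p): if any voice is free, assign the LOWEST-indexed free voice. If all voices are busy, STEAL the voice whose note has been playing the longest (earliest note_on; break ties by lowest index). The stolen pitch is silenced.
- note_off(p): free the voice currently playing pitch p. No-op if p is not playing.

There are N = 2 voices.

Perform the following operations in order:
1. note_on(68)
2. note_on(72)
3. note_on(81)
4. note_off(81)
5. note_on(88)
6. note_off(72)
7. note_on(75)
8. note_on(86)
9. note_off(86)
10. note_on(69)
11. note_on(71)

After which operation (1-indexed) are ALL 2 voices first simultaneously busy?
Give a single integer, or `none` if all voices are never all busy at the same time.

Answer: 2

Derivation:
Op 1: note_on(68): voice 0 is free -> assigned | voices=[68 -]
Op 2: note_on(72): voice 1 is free -> assigned | voices=[68 72]
Op 3: note_on(81): all voices busy, STEAL voice 0 (pitch 68, oldest) -> assign | voices=[81 72]
Op 4: note_off(81): free voice 0 | voices=[- 72]
Op 5: note_on(88): voice 0 is free -> assigned | voices=[88 72]
Op 6: note_off(72): free voice 1 | voices=[88 -]
Op 7: note_on(75): voice 1 is free -> assigned | voices=[88 75]
Op 8: note_on(86): all voices busy, STEAL voice 0 (pitch 88, oldest) -> assign | voices=[86 75]
Op 9: note_off(86): free voice 0 | voices=[- 75]
Op 10: note_on(69): voice 0 is free -> assigned | voices=[69 75]
Op 11: note_on(71): all voices busy, STEAL voice 1 (pitch 75, oldest) -> assign | voices=[69 71]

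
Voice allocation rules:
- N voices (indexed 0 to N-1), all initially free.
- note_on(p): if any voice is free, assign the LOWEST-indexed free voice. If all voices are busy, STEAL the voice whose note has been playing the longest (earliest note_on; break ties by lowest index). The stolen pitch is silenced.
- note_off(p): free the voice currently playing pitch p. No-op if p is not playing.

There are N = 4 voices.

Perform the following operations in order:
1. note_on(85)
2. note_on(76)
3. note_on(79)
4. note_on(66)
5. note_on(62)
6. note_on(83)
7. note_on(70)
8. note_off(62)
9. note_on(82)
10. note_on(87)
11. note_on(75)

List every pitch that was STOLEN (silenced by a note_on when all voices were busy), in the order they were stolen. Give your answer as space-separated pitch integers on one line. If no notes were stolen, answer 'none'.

Op 1: note_on(85): voice 0 is free -> assigned | voices=[85 - - -]
Op 2: note_on(76): voice 1 is free -> assigned | voices=[85 76 - -]
Op 3: note_on(79): voice 2 is free -> assigned | voices=[85 76 79 -]
Op 4: note_on(66): voice 3 is free -> assigned | voices=[85 76 79 66]
Op 5: note_on(62): all voices busy, STEAL voice 0 (pitch 85, oldest) -> assign | voices=[62 76 79 66]
Op 6: note_on(83): all voices busy, STEAL voice 1 (pitch 76, oldest) -> assign | voices=[62 83 79 66]
Op 7: note_on(70): all voices busy, STEAL voice 2 (pitch 79, oldest) -> assign | voices=[62 83 70 66]
Op 8: note_off(62): free voice 0 | voices=[- 83 70 66]
Op 9: note_on(82): voice 0 is free -> assigned | voices=[82 83 70 66]
Op 10: note_on(87): all voices busy, STEAL voice 3 (pitch 66, oldest) -> assign | voices=[82 83 70 87]
Op 11: note_on(75): all voices busy, STEAL voice 1 (pitch 83, oldest) -> assign | voices=[82 75 70 87]

Answer: 85 76 79 66 83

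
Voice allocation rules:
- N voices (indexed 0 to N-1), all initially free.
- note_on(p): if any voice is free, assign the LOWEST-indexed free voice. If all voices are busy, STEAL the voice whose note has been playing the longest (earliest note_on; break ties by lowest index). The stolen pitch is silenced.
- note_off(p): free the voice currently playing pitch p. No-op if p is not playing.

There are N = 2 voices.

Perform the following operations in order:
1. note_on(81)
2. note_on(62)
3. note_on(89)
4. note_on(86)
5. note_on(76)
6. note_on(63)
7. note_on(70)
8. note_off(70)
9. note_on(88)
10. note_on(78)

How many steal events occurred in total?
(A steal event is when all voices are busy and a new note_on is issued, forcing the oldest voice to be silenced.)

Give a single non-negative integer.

Op 1: note_on(81): voice 0 is free -> assigned | voices=[81 -]
Op 2: note_on(62): voice 1 is free -> assigned | voices=[81 62]
Op 3: note_on(89): all voices busy, STEAL voice 0 (pitch 81, oldest) -> assign | voices=[89 62]
Op 4: note_on(86): all voices busy, STEAL voice 1 (pitch 62, oldest) -> assign | voices=[89 86]
Op 5: note_on(76): all voices busy, STEAL voice 0 (pitch 89, oldest) -> assign | voices=[76 86]
Op 6: note_on(63): all voices busy, STEAL voice 1 (pitch 86, oldest) -> assign | voices=[76 63]
Op 7: note_on(70): all voices busy, STEAL voice 0 (pitch 76, oldest) -> assign | voices=[70 63]
Op 8: note_off(70): free voice 0 | voices=[- 63]
Op 9: note_on(88): voice 0 is free -> assigned | voices=[88 63]
Op 10: note_on(78): all voices busy, STEAL voice 1 (pitch 63, oldest) -> assign | voices=[88 78]

Answer: 6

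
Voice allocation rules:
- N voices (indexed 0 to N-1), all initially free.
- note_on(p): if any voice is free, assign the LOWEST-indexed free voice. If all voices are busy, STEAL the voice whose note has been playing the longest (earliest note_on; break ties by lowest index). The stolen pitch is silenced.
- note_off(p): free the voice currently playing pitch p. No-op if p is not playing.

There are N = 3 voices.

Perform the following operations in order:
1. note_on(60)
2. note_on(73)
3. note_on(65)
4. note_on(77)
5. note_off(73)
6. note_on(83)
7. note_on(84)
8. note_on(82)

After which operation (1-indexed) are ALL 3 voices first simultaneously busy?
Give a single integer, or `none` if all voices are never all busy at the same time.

Op 1: note_on(60): voice 0 is free -> assigned | voices=[60 - -]
Op 2: note_on(73): voice 1 is free -> assigned | voices=[60 73 -]
Op 3: note_on(65): voice 2 is free -> assigned | voices=[60 73 65]
Op 4: note_on(77): all voices busy, STEAL voice 0 (pitch 60, oldest) -> assign | voices=[77 73 65]
Op 5: note_off(73): free voice 1 | voices=[77 - 65]
Op 6: note_on(83): voice 1 is free -> assigned | voices=[77 83 65]
Op 7: note_on(84): all voices busy, STEAL voice 2 (pitch 65, oldest) -> assign | voices=[77 83 84]
Op 8: note_on(82): all voices busy, STEAL voice 0 (pitch 77, oldest) -> assign | voices=[82 83 84]

Answer: 3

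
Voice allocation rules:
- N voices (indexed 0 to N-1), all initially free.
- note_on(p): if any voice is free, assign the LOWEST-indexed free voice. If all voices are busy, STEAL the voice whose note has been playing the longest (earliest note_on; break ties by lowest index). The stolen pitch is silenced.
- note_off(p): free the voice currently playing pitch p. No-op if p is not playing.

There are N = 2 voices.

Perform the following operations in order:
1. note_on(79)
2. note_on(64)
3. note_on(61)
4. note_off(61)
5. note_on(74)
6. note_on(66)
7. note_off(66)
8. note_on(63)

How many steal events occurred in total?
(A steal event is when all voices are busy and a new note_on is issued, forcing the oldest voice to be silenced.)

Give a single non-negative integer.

Op 1: note_on(79): voice 0 is free -> assigned | voices=[79 -]
Op 2: note_on(64): voice 1 is free -> assigned | voices=[79 64]
Op 3: note_on(61): all voices busy, STEAL voice 0 (pitch 79, oldest) -> assign | voices=[61 64]
Op 4: note_off(61): free voice 0 | voices=[- 64]
Op 5: note_on(74): voice 0 is free -> assigned | voices=[74 64]
Op 6: note_on(66): all voices busy, STEAL voice 1 (pitch 64, oldest) -> assign | voices=[74 66]
Op 7: note_off(66): free voice 1 | voices=[74 -]
Op 8: note_on(63): voice 1 is free -> assigned | voices=[74 63]

Answer: 2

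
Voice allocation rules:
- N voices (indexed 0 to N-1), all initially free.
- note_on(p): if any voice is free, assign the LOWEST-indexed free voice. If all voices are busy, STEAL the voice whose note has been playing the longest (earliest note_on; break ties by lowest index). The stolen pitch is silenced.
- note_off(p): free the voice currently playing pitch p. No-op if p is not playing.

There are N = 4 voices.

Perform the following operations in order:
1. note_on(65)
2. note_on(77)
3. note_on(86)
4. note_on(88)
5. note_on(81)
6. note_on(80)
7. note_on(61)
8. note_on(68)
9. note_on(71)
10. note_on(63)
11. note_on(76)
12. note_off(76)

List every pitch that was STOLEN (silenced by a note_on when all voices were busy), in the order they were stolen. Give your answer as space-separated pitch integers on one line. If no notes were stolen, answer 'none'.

Op 1: note_on(65): voice 0 is free -> assigned | voices=[65 - - -]
Op 2: note_on(77): voice 1 is free -> assigned | voices=[65 77 - -]
Op 3: note_on(86): voice 2 is free -> assigned | voices=[65 77 86 -]
Op 4: note_on(88): voice 3 is free -> assigned | voices=[65 77 86 88]
Op 5: note_on(81): all voices busy, STEAL voice 0 (pitch 65, oldest) -> assign | voices=[81 77 86 88]
Op 6: note_on(80): all voices busy, STEAL voice 1 (pitch 77, oldest) -> assign | voices=[81 80 86 88]
Op 7: note_on(61): all voices busy, STEAL voice 2 (pitch 86, oldest) -> assign | voices=[81 80 61 88]
Op 8: note_on(68): all voices busy, STEAL voice 3 (pitch 88, oldest) -> assign | voices=[81 80 61 68]
Op 9: note_on(71): all voices busy, STEAL voice 0 (pitch 81, oldest) -> assign | voices=[71 80 61 68]
Op 10: note_on(63): all voices busy, STEAL voice 1 (pitch 80, oldest) -> assign | voices=[71 63 61 68]
Op 11: note_on(76): all voices busy, STEAL voice 2 (pitch 61, oldest) -> assign | voices=[71 63 76 68]
Op 12: note_off(76): free voice 2 | voices=[71 63 - 68]

Answer: 65 77 86 88 81 80 61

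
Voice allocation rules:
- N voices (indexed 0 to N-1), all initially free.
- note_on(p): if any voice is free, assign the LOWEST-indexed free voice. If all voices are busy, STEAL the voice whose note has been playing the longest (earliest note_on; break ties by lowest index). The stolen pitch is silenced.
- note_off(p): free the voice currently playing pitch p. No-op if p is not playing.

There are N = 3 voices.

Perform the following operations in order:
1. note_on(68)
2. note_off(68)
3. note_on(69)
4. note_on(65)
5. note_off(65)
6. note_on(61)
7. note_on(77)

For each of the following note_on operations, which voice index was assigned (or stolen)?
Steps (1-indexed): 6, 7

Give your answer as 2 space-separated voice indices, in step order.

Op 1: note_on(68): voice 0 is free -> assigned | voices=[68 - -]
Op 2: note_off(68): free voice 0 | voices=[- - -]
Op 3: note_on(69): voice 0 is free -> assigned | voices=[69 - -]
Op 4: note_on(65): voice 1 is free -> assigned | voices=[69 65 -]
Op 5: note_off(65): free voice 1 | voices=[69 - -]
Op 6: note_on(61): voice 1 is free -> assigned | voices=[69 61 -]
Op 7: note_on(77): voice 2 is free -> assigned | voices=[69 61 77]

Answer: 1 2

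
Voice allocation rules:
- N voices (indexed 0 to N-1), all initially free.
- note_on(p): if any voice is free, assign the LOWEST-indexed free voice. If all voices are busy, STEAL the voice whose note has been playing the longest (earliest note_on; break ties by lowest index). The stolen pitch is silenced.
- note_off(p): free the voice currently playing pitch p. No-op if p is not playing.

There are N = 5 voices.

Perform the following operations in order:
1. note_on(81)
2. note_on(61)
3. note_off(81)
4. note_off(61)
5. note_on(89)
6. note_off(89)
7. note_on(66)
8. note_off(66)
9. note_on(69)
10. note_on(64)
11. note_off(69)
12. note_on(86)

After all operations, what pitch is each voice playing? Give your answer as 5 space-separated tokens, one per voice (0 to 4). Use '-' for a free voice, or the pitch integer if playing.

Op 1: note_on(81): voice 0 is free -> assigned | voices=[81 - - - -]
Op 2: note_on(61): voice 1 is free -> assigned | voices=[81 61 - - -]
Op 3: note_off(81): free voice 0 | voices=[- 61 - - -]
Op 4: note_off(61): free voice 1 | voices=[- - - - -]
Op 5: note_on(89): voice 0 is free -> assigned | voices=[89 - - - -]
Op 6: note_off(89): free voice 0 | voices=[- - - - -]
Op 7: note_on(66): voice 0 is free -> assigned | voices=[66 - - - -]
Op 8: note_off(66): free voice 0 | voices=[- - - - -]
Op 9: note_on(69): voice 0 is free -> assigned | voices=[69 - - - -]
Op 10: note_on(64): voice 1 is free -> assigned | voices=[69 64 - - -]
Op 11: note_off(69): free voice 0 | voices=[- 64 - - -]
Op 12: note_on(86): voice 0 is free -> assigned | voices=[86 64 - - -]

Answer: 86 64 - - -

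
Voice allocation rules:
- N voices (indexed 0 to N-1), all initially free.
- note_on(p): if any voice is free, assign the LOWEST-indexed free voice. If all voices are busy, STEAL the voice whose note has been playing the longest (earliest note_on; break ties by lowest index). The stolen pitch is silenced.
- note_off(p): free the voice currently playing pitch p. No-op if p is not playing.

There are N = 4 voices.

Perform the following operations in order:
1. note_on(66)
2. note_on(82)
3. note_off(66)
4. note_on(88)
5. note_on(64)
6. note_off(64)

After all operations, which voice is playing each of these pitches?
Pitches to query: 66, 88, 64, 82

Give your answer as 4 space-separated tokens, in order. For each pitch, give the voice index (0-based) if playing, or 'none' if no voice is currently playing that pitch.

Op 1: note_on(66): voice 0 is free -> assigned | voices=[66 - - -]
Op 2: note_on(82): voice 1 is free -> assigned | voices=[66 82 - -]
Op 3: note_off(66): free voice 0 | voices=[- 82 - -]
Op 4: note_on(88): voice 0 is free -> assigned | voices=[88 82 - -]
Op 5: note_on(64): voice 2 is free -> assigned | voices=[88 82 64 -]
Op 6: note_off(64): free voice 2 | voices=[88 82 - -]

Answer: none 0 none 1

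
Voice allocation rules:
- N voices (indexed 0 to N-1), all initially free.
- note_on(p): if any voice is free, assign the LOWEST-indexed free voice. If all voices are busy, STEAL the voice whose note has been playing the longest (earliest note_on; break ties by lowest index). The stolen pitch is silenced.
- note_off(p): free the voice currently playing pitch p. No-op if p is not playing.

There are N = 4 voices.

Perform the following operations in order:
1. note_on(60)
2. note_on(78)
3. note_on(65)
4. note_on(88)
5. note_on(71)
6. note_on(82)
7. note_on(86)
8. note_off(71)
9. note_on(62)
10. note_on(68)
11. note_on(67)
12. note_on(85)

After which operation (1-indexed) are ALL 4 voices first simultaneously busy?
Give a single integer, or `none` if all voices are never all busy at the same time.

Op 1: note_on(60): voice 0 is free -> assigned | voices=[60 - - -]
Op 2: note_on(78): voice 1 is free -> assigned | voices=[60 78 - -]
Op 3: note_on(65): voice 2 is free -> assigned | voices=[60 78 65 -]
Op 4: note_on(88): voice 3 is free -> assigned | voices=[60 78 65 88]
Op 5: note_on(71): all voices busy, STEAL voice 0 (pitch 60, oldest) -> assign | voices=[71 78 65 88]
Op 6: note_on(82): all voices busy, STEAL voice 1 (pitch 78, oldest) -> assign | voices=[71 82 65 88]
Op 7: note_on(86): all voices busy, STEAL voice 2 (pitch 65, oldest) -> assign | voices=[71 82 86 88]
Op 8: note_off(71): free voice 0 | voices=[- 82 86 88]
Op 9: note_on(62): voice 0 is free -> assigned | voices=[62 82 86 88]
Op 10: note_on(68): all voices busy, STEAL voice 3 (pitch 88, oldest) -> assign | voices=[62 82 86 68]
Op 11: note_on(67): all voices busy, STEAL voice 1 (pitch 82, oldest) -> assign | voices=[62 67 86 68]
Op 12: note_on(85): all voices busy, STEAL voice 2 (pitch 86, oldest) -> assign | voices=[62 67 85 68]

Answer: 4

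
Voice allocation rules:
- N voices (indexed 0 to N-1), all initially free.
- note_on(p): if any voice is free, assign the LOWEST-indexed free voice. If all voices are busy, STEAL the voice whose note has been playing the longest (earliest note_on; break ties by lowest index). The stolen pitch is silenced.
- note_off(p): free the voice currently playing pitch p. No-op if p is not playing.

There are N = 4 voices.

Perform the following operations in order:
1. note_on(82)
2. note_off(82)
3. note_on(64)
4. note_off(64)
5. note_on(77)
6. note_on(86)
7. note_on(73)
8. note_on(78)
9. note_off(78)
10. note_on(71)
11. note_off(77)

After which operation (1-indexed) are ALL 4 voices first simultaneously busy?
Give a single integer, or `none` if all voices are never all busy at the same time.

Answer: 8

Derivation:
Op 1: note_on(82): voice 0 is free -> assigned | voices=[82 - - -]
Op 2: note_off(82): free voice 0 | voices=[- - - -]
Op 3: note_on(64): voice 0 is free -> assigned | voices=[64 - - -]
Op 4: note_off(64): free voice 0 | voices=[- - - -]
Op 5: note_on(77): voice 0 is free -> assigned | voices=[77 - - -]
Op 6: note_on(86): voice 1 is free -> assigned | voices=[77 86 - -]
Op 7: note_on(73): voice 2 is free -> assigned | voices=[77 86 73 -]
Op 8: note_on(78): voice 3 is free -> assigned | voices=[77 86 73 78]
Op 9: note_off(78): free voice 3 | voices=[77 86 73 -]
Op 10: note_on(71): voice 3 is free -> assigned | voices=[77 86 73 71]
Op 11: note_off(77): free voice 0 | voices=[- 86 73 71]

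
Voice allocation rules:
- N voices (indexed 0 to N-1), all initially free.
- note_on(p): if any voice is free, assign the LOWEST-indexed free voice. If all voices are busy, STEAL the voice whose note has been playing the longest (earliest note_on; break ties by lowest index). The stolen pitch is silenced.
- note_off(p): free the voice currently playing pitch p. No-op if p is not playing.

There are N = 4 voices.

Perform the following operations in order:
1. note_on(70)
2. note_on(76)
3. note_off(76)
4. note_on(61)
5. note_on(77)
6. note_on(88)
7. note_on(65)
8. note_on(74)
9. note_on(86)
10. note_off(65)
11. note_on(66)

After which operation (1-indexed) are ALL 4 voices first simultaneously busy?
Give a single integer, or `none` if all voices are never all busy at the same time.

Op 1: note_on(70): voice 0 is free -> assigned | voices=[70 - - -]
Op 2: note_on(76): voice 1 is free -> assigned | voices=[70 76 - -]
Op 3: note_off(76): free voice 1 | voices=[70 - - -]
Op 4: note_on(61): voice 1 is free -> assigned | voices=[70 61 - -]
Op 5: note_on(77): voice 2 is free -> assigned | voices=[70 61 77 -]
Op 6: note_on(88): voice 3 is free -> assigned | voices=[70 61 77 88]
Op 7: note_on(65): all voices busy, STEAL voice 0 (pitch 70, oldest) -> assign | voices=[65 61 77 88]
Op 8: note_on(74): all voices busy, STEAL voice 1 (pitch 61, oldest) -> assign | voices=[65 74 77 88]
Op 9: note_on(86): all voices busy, STEAL voice 2 (pitch 77, oldest) -> assign | voices=[65 74 86 88]
Op 10: note_off(65): free voice 0 | voices=[- 74 86 88]
Op 11: note_on(66): voice 0 is free -> assigned | voices=[66 74 86 88]

Answer: 6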